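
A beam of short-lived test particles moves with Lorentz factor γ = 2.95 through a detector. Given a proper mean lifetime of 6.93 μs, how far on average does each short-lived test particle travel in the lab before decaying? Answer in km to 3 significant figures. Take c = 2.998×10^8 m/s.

β = √(1 − 1/γ²) = √(1 − 1/2.95²) = 0.94079
Dilated lifetime: Δt = γτ₀ = 2.95 × 6.93 μs = 20.444 μs
d = vΔt = 0.94079c × 20.444 μs = 2.8205×10^8 m/s × 2.0443×10^-5 s = 5.77 km

d ≈ 5.77 km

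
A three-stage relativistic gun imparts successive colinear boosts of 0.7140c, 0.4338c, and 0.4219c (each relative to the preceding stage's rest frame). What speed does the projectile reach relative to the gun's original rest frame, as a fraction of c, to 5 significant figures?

Compose boost 2: (0.4338 + 0.7140)/(1 + 0.4338×0.7140) = 1.1478/1.309733 = 0.8763617
Compose boost 3: (0.4219 + 0.8763617)/(1 + 0.4219×0.8763617) = 1.298262/1.369737 = 0.94782

u ≈ 0.94782c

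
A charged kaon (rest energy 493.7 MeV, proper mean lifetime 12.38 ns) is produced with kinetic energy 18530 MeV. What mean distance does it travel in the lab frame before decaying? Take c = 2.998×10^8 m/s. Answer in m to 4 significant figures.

d ≈ 143.0 m

γ = 1 + K/(m₀c²) = 1 + 18530/493.7 = 38.5329
β = √(1 − 1/γ²) = 0.999663
Dilated lifetime: γτ₀ = 38.5329 × 12.38 ns = 477.037 ns
d = βc·γτ₀ = 0.999663 × (2.998×10^8 m/s) × 4.77037×10^-7 s = 143.0 m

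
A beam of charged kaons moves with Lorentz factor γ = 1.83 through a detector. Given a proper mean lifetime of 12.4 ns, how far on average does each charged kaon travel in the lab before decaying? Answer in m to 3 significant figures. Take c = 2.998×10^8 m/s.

d ≈ 5.70 m

β = √(1 − 1/γ²) = √(1 − 1/1.83²) = 0.83749
Dilated lifetime: Δt = γτ₀ = 1.83 × 12.4 ns = 22.692 ns
d = vΔt = 0.83749c × 22.692 ns = 2.5108×10^8 m/s × 2.2692×10^-8 s = 5.70 m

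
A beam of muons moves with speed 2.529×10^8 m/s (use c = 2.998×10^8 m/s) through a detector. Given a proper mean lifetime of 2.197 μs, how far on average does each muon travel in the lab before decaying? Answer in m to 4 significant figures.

β = v/c = 2.529×10^8 / 2.998×10^8 = 0.843562
γ = 1/√(1 − 0.843562²) = 1.86209
Dilated lifetime: Δt = γτ₀ = 1.86209 × 2.197 μs = 4.09101 μs
d = vΔt = 0.843562c × 4.09101 μs = 2.52900×10^8 m/s × 4.09101×10^-6 s = 1035 m

d ≈ 1035 m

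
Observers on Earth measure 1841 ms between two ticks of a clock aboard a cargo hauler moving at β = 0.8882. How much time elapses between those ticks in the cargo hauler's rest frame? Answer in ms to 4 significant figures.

γ = 1/√(1 − 0.8882²) = 2.17648
Proper time: τ₀ = Δt/γ = 1841/2.17648 = 845.9 ms

τ₀ ≈ 845.9 ms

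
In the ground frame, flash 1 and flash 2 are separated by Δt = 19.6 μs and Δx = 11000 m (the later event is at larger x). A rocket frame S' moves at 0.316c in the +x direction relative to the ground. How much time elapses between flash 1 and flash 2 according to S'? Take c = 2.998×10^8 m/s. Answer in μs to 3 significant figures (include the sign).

γ = 1/√(1 − 0.316²) = 1.0540
Δt' = γ(Δt − vΔx/c²) = 1.0540 × (19.6 μs − 0.316×11000 m / (2.998×10^8 m/s))
= 1.0540 × (8.0056 μs) = 8.44 μs

Δt' ≈ 8.44 μs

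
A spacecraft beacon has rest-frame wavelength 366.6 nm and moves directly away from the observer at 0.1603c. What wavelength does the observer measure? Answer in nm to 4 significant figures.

λ_obs ≈ 430.9 nm

Relativistic Doppler: λ_obs = λ_src √((1+β)/(1−β))
= 366.6 × √(1.16030/0.839700) = 366.6 × 1.17550 = 430.9 nm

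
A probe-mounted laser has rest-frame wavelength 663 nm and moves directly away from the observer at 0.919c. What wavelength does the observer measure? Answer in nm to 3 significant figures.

λ_obs ≈ 3230 nm

Relativistic Doppler: λ_obs = λ_src √((1+β)/(1−β))
= 663 × √(1.9190/0.081000) = 663 × 4.8674 = 3230 nm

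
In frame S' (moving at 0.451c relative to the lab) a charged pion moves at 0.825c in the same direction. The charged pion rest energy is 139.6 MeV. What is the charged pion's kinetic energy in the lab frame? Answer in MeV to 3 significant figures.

u_lab = (0.825 + 0.451)/(1 + 0.825×0.451) = 0.929978
γ = 1/√(1 − 0.929978²) = 2.7202
K = (γ − 1)m₀c² = (2.7202 − 1) × 139.6 = 1.7202 × 139.6 = 240 MeV

K ≈ 240 MeV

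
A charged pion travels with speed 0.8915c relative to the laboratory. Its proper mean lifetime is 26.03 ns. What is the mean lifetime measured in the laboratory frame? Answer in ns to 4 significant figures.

Δt ≈ 57.46 ns

γ = 1/√(1 − 0.8915²) = 2.20740
Time dilation: Δt = γτ₀ = 2.20740 × 26.03 ns = 57.46 ns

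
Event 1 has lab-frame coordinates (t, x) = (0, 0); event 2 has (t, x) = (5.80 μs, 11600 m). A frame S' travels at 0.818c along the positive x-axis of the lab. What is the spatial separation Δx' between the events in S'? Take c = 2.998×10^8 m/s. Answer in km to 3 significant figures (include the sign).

Δx' ≈ 17.7 km

γ = 1/√(1 − 0.818²) = 1.7385
Δx' = γ(Δx − vΔt) = 1.7385 × (11600 m − 0.818×(2.998×10^8 m/s)×5.80×10^-6 s)
= 1.7385 × (10178 m) = 17.7 km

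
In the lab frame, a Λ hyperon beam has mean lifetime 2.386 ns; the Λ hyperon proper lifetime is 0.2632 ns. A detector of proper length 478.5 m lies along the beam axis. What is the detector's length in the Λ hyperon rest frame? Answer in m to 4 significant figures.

Time dilation ⇒ γ = Δt/τ₀ = 2.386/0.2632 = 9.06535
Length contraction: L = L₀/γ = 478.5/9.06535 = 52.78 m

L ≈ 52.78 m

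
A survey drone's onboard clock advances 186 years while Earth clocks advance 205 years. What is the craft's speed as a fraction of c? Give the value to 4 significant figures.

β ≈ 0.4204

γ = Δt/τ₀ = 205/186 = 1.10215
β = √(1 − 1/γ²) = √(1 − 1/1.10215²) = 0.4204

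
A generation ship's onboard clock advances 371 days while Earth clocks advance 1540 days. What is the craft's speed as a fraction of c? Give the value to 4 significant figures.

γ = Δt/τ₀ = 1540/371 = 4.15094
β = √(1 − 1/γ²) = √(1 − 1/4.15094²) = 0.9705

β ≈ 0.9705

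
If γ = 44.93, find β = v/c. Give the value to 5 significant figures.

β ≈ 0.99975

β = √(1 − 1/γ²) = √(1 − 1/44.93²) = √(0.9995046) = 0.99975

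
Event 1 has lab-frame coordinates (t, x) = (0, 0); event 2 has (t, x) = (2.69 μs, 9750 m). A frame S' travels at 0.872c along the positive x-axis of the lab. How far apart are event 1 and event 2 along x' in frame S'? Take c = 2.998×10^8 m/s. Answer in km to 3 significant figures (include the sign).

Δx' ≈ 18.5 km

γ = 1/√(1 − 0.872²) = 2.0429
Δx' = γ(Δx − vΔt) = 2.0429 × (9750 m − 0.872×(2.998×10^8 m/s)×2.69×10^-6 s)
= 2.0429 × (9046.8 m) = 18.5 km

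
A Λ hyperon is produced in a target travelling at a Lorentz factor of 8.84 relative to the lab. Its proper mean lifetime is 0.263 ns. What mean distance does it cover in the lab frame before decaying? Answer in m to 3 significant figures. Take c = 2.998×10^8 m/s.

d ≈ 0.693 m

β = √(1 − 1/γ²) = √(1 − 1/8.84²) = 0.99358
Dilated lifetime: Δt = γτ₀ = 8.84 × 0.263 ns = 2.3249 ns
d = vΔt = 0.99358c × 2.3249 ns = 2.9788×10^8 m/s × 2.3249×10^-9 s = 0.693 m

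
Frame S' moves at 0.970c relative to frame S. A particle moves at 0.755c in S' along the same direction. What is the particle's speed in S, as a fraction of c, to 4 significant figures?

Relativistic velocity addition: u = (u' + v)/(1 + u'v/c²)
= (0.755 + 0.970)/(1 + 0.755×0.970) = 1.725/1.73235 = 0.9958

u ≈ 0.9958c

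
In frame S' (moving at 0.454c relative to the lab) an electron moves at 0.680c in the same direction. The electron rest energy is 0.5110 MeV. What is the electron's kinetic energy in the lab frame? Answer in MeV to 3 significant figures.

K ≈ 0.513 MeV

u_lab = (0.680 + 0.454)/(1 + 0.680×0.454) = 0.866496
γ = 1/√(1 − 0.866496²) = 2.0033
K = (γ − 1)m₀c² = (2.0033 − 1) × 0.5110 = 1.0033 × 0.5110 = 0.513 MeV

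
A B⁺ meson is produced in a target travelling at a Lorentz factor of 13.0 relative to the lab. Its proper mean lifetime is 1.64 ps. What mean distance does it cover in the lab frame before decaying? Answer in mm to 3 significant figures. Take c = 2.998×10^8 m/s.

d ≈ 6.37 mm

β = √(1 − 1/γ²) = √(1 − 1/13.0²) = 0.99704
Dilated lifetime: Δt = γτ₀ = 13.0 × 1.64 ps = 21.320 ps
d = vΔt = 0.99704c × 21.320 ps = 2.9891×10^8 m/s × 2.1320×10^-11 s = 6.37 mm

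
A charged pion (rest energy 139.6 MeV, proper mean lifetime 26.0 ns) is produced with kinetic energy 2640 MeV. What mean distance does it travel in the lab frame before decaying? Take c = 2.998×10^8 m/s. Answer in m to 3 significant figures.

d ≈ 155 m

γ = 1 + K/(m₀c²) = 1 + 2640/139.6 = 19.911
β = √(1 − 1/γ²) = 0.99874
Dilated lifetime: γτ₀ = 19.911 × 26.0 ns = 517.69 ns
d = βc·γτ₀ = 0.99874 × (2.998×10^8 m/s) × 5.1769×10^-7 s = 155 m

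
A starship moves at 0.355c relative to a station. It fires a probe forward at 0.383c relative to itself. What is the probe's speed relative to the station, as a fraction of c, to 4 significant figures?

u ≈ 0.6497c

Relativistic velocity addition: u = (u' + v)/(1 + u'v/c²)
= (0.383 + 0.355)/(1 + 0.383×0.355) = 0.7380/1.13597 = 0.6497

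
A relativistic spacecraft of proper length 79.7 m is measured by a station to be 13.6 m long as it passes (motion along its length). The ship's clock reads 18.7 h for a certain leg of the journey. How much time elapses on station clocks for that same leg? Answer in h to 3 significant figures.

Δt ≈ 110 h

Length contraction ⇒ γ = L₀/L = 79.7/13.6 = 5.8603
Time dilation: Δt = γτ₀ = 5.8603 × 18.7 h = 110 h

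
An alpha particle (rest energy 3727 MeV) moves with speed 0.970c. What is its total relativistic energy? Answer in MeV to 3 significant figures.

γ = 1/√(1 − 0.970²) = 4.1135
E = γm₀c² = 4.1135 × 3727 MeV = 15300 MeV

E ≈ 15300 MeV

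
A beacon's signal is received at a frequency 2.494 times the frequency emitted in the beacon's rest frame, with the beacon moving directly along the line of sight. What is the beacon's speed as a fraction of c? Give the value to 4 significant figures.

f_obs/f_src = √((1+β)/(1−β)) = 2.494  ⇒  (1+β)/(1−β) = 6.22004
β = |1 − D²|/(1 + D²) = |1 − 6.22004|/(1 + 6.22004) = 0.7230

β ≈ 0.7230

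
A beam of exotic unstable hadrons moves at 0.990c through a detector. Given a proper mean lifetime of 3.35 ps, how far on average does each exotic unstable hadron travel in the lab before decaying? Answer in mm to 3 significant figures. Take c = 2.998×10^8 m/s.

γ = 1/√(1 − 0.990²) = 7.0888
Dilated lifetime: Δt = γτ₀ = 7.0888 × 3.35 ps = 23.748 ps
d = vΔt = 0.990c × 23.748 ps = 2.9680×10^8 m/s × 2.3748×10^-11 s = 7.05 mm

d ≈ 7.05 mm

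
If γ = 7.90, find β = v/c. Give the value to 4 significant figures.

β ≈ 0.9920

β = √(1 − 1/γ²) = √(1 − 1/7.90²) = √(0.983977) = 0.9920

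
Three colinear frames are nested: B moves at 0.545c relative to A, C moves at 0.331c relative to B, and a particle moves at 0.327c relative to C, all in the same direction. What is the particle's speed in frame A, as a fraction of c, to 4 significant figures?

u ≈ 0.8603c

Compose boost 2: (0.331 + 0.545)/(1 + 0.331×0.545) = 0.8760/1.18040 = 0.742124
Compose boost 3: (0.327 + 0.742124)/(1 + 0.327×0.742124) = 1.06912/1.24267 = 0.8603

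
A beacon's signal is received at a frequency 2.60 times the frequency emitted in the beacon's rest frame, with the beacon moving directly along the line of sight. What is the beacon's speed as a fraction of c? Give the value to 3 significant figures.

f_obs/f_src = √((1+β)/(1−β)) = 2.60  ⇒  (1+β)/(1−β) = 6.7600
β = |1 − D²|/(1 + D²) = |1 − 6.7600|/(1 + 6.7600) = 0.742

β ≈ 0.742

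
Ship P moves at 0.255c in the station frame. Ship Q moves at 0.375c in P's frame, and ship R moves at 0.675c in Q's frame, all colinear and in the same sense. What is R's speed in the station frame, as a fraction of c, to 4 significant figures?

Compose boost 2: (0.375 + 0.255)/(1 + 0.375×0.255) = 0.6300/1.09563 = 0.575014
Compose boost 3: (0.675 + 0.575014)/(1 + 0.675×0.575014) = 1.25001/1.38813 = 0.9005

u ≈ 0.9005c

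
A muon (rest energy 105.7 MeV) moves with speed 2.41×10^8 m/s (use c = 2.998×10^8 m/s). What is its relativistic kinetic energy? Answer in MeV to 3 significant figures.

β = v/c = 2.41×10^8 / 2.998×10^8 = 0.80387
γ = 1/√(1 − 0.80387²) = 1.6812
K = (γ − 1)m₀c² = (1.6812 − 1) × 105.7 MeV = 0.68122 × 105.7 MeV = 72.0 MeV

K ≈ 72.0 MeV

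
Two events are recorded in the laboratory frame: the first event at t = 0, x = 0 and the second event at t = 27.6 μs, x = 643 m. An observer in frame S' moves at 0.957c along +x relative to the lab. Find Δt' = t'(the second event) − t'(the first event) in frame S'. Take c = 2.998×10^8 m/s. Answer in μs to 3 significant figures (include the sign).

Δt' ≈ 88.1 μs

γ = 1/√(1 − 0.957²) = 3.4472
Δt' = γ(Δt − vΔx/c²) = 3.4472 × (27.6 μs − 0.957×643 m / (2.998×10^8 m/s))
= 3.4472 × (25.547 μs) = 88.1 μs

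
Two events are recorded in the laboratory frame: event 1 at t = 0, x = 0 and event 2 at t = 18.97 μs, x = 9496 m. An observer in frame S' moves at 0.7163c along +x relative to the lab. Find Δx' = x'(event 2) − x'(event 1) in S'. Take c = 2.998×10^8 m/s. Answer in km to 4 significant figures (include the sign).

Δx' ≈ 7.771 km

γ = 1/√(1 − 0.7163²) = 1.43309
Δx' = γ(Δx − vΔt) = 1.43309 × (9496 m − 0.7163×(2.998×10^8 m/s)×18.97×10^-6 s)
= 1.43309 × (5422.25 m) = 7.771 km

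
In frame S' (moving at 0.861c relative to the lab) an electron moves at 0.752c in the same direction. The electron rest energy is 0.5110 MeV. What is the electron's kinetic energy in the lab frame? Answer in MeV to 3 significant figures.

K ≈ 2.00 MeV

u_lab = (0.752 + 0.861)/(1 + 0.752×0.861) = 0.979076
γ = 1/√(1 − 0.979076²) = 4.9141
K = (γ − 1)m₀c² = (4.9141 − 1) × 0.5110 = 3.9141 × 0.5110 = 2.00 MeV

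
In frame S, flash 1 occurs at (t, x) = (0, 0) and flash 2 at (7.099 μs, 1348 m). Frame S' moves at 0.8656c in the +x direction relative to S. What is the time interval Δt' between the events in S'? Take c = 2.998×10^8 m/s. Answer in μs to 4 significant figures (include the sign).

γ = 1/√(1 − 0.8656²) = 1.99706
Δt' = γ(Δt − vΔx/c²) = 1.99706 × (7.099 μs − 0.8656×1348 m / (2.998×10^8 m/s))
= 1.99706 × (3.20698 μs) = 6.405 μs

Δt' ≈ 6.405 μs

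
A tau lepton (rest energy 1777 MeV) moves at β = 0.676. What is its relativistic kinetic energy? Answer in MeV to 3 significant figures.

K ≈ 634 MeV

γ = 1/√(1 − 0.676²) = 1.3570
K = (γ − 1)m₀c² = (1.3570 − 1) × 1777 MeV = 0.35703 × 1777 MeV = 634 MeV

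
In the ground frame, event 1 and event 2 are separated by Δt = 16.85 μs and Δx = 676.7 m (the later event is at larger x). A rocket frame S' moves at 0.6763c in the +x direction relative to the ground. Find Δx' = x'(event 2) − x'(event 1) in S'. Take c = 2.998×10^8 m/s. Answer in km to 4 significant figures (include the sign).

Δx' ≈ -3.719 km

γ = 1/√(1 − 0.6763²) = 1.35754
Δx' = γ(Δx − vΔt) = 1.35754 × (676.7 m − 0.6763×(2.998×10^8 m/s)×16.85×10^-6 s)
= 1.35754 × (-2739.72 m) = -3.719 km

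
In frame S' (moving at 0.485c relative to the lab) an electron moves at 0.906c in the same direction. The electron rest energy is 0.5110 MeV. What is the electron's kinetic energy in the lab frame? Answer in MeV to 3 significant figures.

K ≈ 1.48 MeV

u_lab = (0.906 + 0.485)/(1 + 0.906×0.485) = 0.966368
γ = 1/√(1 − 0.966368²) = 3.8886
K = (γ − 1)m₀c² = (3.8886 − 1) × 0.5110 = 2.8886 × 0.5110 = 1.48 MeV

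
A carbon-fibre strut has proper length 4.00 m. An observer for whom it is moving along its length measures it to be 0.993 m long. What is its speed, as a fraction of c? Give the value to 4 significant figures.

γ = L₀/L = 4.00/0.993 = 4.02820
β = √(1 − 1/γ²) = 0.9687

β ≈ 0.9687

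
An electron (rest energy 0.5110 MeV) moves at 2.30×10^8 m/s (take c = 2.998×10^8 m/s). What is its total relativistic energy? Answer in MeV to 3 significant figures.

β = v/c = 2.30×10^8 / 2.998×10^8 = 0.76718
γ = 1/√(1 − 0.76718²) = 1.5590
E = γm₀c² = 1.5590 × 0.5110 MeV = 0.797 MeV

E ≈ 0.797 MeV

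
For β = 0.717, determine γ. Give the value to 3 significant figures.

γ = 1/√(1 − β²) = 1/√(1 − 0.717²) = 1/√(0.48591) = 1.43

γ ≈ 1.43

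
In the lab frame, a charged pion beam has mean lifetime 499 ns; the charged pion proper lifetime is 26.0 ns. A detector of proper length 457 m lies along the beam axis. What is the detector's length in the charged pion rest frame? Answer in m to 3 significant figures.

Time dilation ⇒ γ = Δt/τ₀ = 499/26.0 = 19.192
Length contraction: L = L₀/γ = 457/19.192 = 23.8 m

L ≈ 23.8 m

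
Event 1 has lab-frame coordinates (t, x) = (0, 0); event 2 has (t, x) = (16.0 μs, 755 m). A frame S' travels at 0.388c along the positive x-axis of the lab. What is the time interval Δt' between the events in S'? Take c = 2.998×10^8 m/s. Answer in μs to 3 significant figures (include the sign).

Δt' ≈ 16.3 μs

γ = 1/√(1 − 0.388²) = 1.0850
Δt' = γ(Δt − vΔx/c²) = 1.0850 × (16.0 μs − 0.388×755 m / (2.998×10^8 m/s))
= 1.0850 × (15.023 μs) = 16.3 μs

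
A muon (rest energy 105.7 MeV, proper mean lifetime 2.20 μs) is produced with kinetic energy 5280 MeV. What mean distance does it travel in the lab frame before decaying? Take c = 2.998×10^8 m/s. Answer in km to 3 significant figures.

γ = 1 + K/(m₀c²) = 1 + 5280/105.7 = 50.953
β = √(1 − 1/γ²) = 0.99981
Dilated lifetime: γτ₀ = 50.953 × 2.20 μs = 112.10 μs
d = βc·γτ₀ = 0.99981 × (2.998×10^8 m/s) × 0.00011210 s = 33.6 km

d ≈ 33.6 km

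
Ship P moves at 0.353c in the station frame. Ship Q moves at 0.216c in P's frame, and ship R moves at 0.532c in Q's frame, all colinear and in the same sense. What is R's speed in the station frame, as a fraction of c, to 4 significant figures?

u ≈ 0.8278c

Compose boost 2: (0.216 + 0.353)/(1 + 0.216×0.353) = 0.5690/1.07625 = 0.528689
Compose boost 3: (0.532 + 0.528689)/(1 + 0.532×0.528689) = 1.06069/1.28126 = 0.8278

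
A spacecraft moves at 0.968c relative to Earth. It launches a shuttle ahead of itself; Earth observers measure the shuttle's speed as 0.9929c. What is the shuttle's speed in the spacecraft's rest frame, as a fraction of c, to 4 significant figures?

u' ≈ 0.6406c

Inverse velocity addition: u' = (u − v)/(1 − uv/c²)
= (0.9929 − 0.968)/(1 − 0.9929×0.968) = 0.02490/0.0388728 = 0.6406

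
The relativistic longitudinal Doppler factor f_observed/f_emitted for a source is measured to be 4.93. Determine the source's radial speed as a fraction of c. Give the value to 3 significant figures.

β ≈ 0.921

f_obs/f_src = √((1+β)/(1−β)) = 4.93  ⇒  (1+β)/(1−β) = 24.305
β = |1 − D²|/(1 + D²) = |1 − 24.305|/(1 + 24.305) = 0.921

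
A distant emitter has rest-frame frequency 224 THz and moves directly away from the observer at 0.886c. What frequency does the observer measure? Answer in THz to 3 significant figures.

f_obs ≈ 55.1 THz

Relativistic Doppler: f_obs = f_src √((1−β)/(1+β))
= 224 × √(0.11400/1.8860) = 224 × 0.24586 = 55.1 THz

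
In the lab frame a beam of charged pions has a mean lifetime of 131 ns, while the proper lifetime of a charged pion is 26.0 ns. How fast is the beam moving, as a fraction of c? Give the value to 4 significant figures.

β ≈ 0.9801

γ = Δt/τ₀ = 131/26.0 = 5.03846
β = √(1 − 1/γ²) = √(1 − 1/5.03846²) = 0.9801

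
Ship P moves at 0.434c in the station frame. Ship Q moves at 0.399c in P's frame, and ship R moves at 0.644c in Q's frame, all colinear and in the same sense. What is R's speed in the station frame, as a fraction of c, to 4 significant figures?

u ≈ 0.9292c

Compose boost 2: (0.399 + 0.434)/(1 + 0.399×0.434) = 0.8330/1.17317 = 0.710044
Compose boost 3: (0.644 + 0.710044)/(1 + 0.644×0.710044) = 1.35404/1.45727 = 0.9292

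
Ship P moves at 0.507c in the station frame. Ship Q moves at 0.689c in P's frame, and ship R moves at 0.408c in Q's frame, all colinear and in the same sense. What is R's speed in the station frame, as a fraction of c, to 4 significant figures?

u ≈ 0.9506c

Compose boost 2: (0.689 + 0.507)/(1 + 0.689×0.507) = 1.196/1.34932 = 0.886370
Compose boost 3: (0.408 + 0.886370)/(1 + 0.408×0.886370) = 1.29437/1.36164 = 0.9506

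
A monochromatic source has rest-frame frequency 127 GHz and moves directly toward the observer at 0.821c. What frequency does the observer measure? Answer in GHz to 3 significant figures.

f_obs ≈ 405 GHz

Relativistic Doppler: f_obs = f_src √((1+β)/(1−β))
= 127 × √(1.8210/0.17900) = 127 × 3.1895 = 405 GHz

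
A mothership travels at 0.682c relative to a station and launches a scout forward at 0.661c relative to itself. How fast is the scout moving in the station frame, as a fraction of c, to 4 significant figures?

Compose boost 2: (0.661 + 0.682)/(1 + 0.661×0.682) = 1.343/1.45080 = 0.9257

u ≈ 0.9257c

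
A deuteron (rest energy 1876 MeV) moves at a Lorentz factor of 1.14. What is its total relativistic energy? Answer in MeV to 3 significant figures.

E ≈ 2140 MeV

γ = 1.14 (given)
E = γm₀c² = 1.14 × 1876 MeV = 2140 MeV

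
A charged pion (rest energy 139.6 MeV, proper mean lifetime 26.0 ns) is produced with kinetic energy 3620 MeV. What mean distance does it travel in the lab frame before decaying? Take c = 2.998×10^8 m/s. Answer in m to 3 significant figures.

γ = 1 + K/(m₀c²) = 1 + 3620/139.6 = 26.931
β = √(1 − 1/γ²) = 0.99931
Dilated lifetime: γτ₀ = 26.931 × 26.0 ns = 700.21 ns
d = βc·γτ₀ = 0.99931 × (2.998×10^8 m/s) × 7.0021×10^-7 s = 210 m

d ≈ 210 m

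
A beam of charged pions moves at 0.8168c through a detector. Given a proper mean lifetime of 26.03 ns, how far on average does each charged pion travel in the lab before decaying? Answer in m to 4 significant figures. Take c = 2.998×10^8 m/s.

d ≈ 11.05 m

γ = 1/√(1 − 0.8168²) = 1.73334
Dilated lifetime: Δt = γτ₀ = 1.73334 × 26.03 ns = 45.1188 ns
d = vΔt = 0.8168c × 45.1188 ns = 2.44877×10^8 m/s × 4.51188×10^-8 s = 11.05 m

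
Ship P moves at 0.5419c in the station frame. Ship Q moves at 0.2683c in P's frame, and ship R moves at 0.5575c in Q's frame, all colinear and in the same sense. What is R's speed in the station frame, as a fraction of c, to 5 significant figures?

u ≈ 0.90713c

Compose boost 2: (0.2683 + 0.5419)/(1 + 0.2683×0.5419) = 0.81020/1.145392 = 0.7073562
Compose boost 3: (0.5575 + 0.7073562)/(1 + 0.5575×0.7073562) = 1.264856/1.394351 = 0.90713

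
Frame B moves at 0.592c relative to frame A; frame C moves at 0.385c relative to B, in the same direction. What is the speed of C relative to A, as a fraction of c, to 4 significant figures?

u ≈ 0.7957c

Compose boost 2: (0.385 + 0.592)/(1 + 0.385×0.592) = 0.9770/1.22792 = 0.7957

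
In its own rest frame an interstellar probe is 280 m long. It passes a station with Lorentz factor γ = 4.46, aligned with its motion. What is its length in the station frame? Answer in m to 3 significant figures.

γ = 4.46 (given)
Length contraction: L = L₀/γ = 280/4.46 = 62.8 m

L ≈ 62.8 m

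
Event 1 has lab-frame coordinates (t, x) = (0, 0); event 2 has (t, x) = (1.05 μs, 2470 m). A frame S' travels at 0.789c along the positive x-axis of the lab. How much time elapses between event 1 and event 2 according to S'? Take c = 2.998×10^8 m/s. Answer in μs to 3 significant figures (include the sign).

γ = 1/√(1 − 0.789²) = 1.6276
Δt' = γ(Δt − vΔx/c²) = 1.6276 × (1.05 μs − 0.789×2470 m / (2.998×10^8 m/s))
= 1.6276 × (-5.4504 μs) = -8.87 μs

Δt' ≈ -8.87 μs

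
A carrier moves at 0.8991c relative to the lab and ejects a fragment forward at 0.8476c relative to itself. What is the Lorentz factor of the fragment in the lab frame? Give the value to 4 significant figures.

γ ≈ 7.586

u_lab = (0.8476 + 0.8991)/(1 + 0.8476×0.8991) = 1.7467/1.762077 = 0.9912733
γ = 1/√(1 − 0.9912733²) = 7.586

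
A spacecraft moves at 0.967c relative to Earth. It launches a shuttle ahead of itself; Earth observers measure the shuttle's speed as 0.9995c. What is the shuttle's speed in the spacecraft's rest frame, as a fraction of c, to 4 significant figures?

u' ≈ 0.9706c

Inverse velocity addition: u' = (u − v)/(1 − uv/c²)
= (0.9995 − 0.967)/(1 − 0.9995×0.967) = 0.03250/0.0334835 = 0.9706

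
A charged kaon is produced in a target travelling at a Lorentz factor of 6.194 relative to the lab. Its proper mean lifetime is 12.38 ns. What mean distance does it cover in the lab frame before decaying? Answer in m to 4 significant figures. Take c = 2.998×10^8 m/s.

β = √(1 − 1/γ²) = √(1 − 1/6.194²) = 0.986881
Dilated lifetime: Δt = γτ₀ = 6.194 × 12.38 ns = 76.6817 ns
d = vΔt = 0.986881c × 76.6817 ns = 2.95867×10^8 m/s × 7.66817×10^-8 s = 22.69 m

d ≈ 22.69 m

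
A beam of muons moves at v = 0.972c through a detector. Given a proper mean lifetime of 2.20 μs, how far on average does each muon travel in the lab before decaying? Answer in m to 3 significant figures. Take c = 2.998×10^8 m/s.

d ≈ 2730 m

γ = 1/√(1 − 0.972²) = 4.2557
Dilated lifetime: Δt = γτ₀ = 4.2557 × 2.20 μs = 9.3625 μs
d = vΔt = 0.972c × 9.3625 μs = 2.9141×10^8 m/s × 9.3625×10^-6 s = 2730 m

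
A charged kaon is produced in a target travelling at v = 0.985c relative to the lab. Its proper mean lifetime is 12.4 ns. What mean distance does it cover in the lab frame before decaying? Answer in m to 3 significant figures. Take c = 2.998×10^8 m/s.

d ≈ 21.2 m

γ = 1/√(1 − 0.985²) = 5.7953
Dilated lifetime: Δt = γτ₀ = 5.7953 × 12.4 ns = 71.861 ns
d = vΔt = 0.985c × 71.861 ns = 2.9530×10^8 m/s × 7.1861×10^-8 s = 21.2 m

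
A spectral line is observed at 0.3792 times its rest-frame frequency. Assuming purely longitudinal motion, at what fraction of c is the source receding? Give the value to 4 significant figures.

β ≈ 0.7486

f_obs/f_src = √((1−β)/(1+β)) = 0.3792  ⇒  (1−β)/(1+β) = 0.143793
β = |1 − D²|/(1 + D²) = |1 − 0.143793|/(1 + 0.143793) = 0.7486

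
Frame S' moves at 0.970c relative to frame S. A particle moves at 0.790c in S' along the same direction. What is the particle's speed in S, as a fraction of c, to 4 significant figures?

Relativistic velocity addition: u = (u' + v)/(1 + u'v/c²)
= (0.790 + 0.970)/(1 + 0.790×0.970) = 1.760/1.76630 = 0.9964

u ≈ 0.9964c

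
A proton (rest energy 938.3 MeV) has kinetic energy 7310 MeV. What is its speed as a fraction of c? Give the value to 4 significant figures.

γ = 1 + K/(m₀c²) = 1 + 7310/938.3 = 8.79069
β = √(1 − 1/γ²) = 0.9935

β ≈ 0.9935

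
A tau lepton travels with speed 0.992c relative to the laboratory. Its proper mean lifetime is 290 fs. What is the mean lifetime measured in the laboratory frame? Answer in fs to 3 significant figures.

Δt ≈ 2300 fs

γ = 1/√(1 − 0.992²) = 7.9216
Time dilation: Δt = γτ₀ = 7.9216 × 290 fs = 2300 fs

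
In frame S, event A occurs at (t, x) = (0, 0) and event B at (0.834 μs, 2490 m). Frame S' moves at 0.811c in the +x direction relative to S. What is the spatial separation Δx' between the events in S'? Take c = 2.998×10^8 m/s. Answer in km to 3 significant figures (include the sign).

Δx' ≈ 3.91 km

γ = 1/√(1 − 0.811²) = 1.7093
Δx' = γ(Δx − vΔt) = 1.7093 × (2490 m − 0.811×(2.998×10^8 m/s)×0.834×10^-6 s)
= 1.7093 × (2287.2 m) = 3.91 km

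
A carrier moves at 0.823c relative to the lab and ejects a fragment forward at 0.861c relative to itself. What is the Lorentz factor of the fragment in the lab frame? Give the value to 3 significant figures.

γ ≈ 5.91

u_lab = (0.861 + 0.823)/(1 + 0.861×0.823) = 1.684/1.70860 = 0.985601
γ = 1/√(1 − 0.985601²) = 5.91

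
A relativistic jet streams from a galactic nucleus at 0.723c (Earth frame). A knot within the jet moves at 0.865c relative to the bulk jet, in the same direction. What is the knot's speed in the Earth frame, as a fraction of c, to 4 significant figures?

Relativistic velocity addition: u = (u' + v)/(1 + u'v/c²)
= (0.865 + 0.723)/(1 + 0.865×0.723) = 1.588/1.62539 = 0.9770

u ≈ 0.9770c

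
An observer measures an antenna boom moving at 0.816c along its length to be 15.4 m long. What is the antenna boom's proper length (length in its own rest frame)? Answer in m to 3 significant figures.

L₀ ≈ 26.6 m

γ = 1/√(1 − 0.816²) = 1.7299
L₀ = γL = 1.7299 × 15.4 = 26.6 m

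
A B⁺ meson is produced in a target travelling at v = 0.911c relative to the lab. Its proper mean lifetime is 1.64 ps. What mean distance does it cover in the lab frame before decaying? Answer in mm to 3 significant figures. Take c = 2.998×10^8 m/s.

γ = 1/√(1 − 0.911²) = 2.4248
Dilated lifetime: Δt = γτ₀ = 2.4248 × 1.64 ps = 3.9767 ps
d = vΔt = 0.911c × 3.9767 ps = 2.7312×10^8 m/s × 3.9767×10^-12 s = 1.09 mm

d ≈ 1.09 mm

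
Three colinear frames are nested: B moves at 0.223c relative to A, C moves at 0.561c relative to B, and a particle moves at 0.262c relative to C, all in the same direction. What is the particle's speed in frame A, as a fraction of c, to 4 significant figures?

u ≈ 0.8108c

Compose boost 2: (0.561 + 0.223)/(1 + 0.561×0.223) = 0.7840/1.12510 = 0.696825
Compose boost 3: (0.262 + 0.696825)/(1 + 0.262×0.696825) = 0.958825/1.18257 = 0.8108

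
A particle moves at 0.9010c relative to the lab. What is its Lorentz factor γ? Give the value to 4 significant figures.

γ ≈ 2.305

γ = 1/√(1 − β²) = 1/√(1 − 0.9010²) = 1/√(0.188199) = 2.305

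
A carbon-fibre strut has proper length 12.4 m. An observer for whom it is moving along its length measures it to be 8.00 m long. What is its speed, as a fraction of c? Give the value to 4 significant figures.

γ = L₀/L = 12.4/8.00 = 1.55000
β = √(1 − 1/γ²) = 0.7640

β ≈ 0.7640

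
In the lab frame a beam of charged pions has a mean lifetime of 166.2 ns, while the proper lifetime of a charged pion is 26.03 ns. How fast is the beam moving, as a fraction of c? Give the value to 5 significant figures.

β ≈ 0.98766

γ = Δt/τ₀ = 166.2/26.03 = 6.384940
β = √(1 − 1/γ²) = √(1 − 1/6.384940²) = 0.98766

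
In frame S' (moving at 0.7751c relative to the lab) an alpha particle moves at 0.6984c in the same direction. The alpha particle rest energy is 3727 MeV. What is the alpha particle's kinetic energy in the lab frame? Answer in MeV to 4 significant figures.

K ≈ 8976 MeV

u_lab = (0.6984 + 0.7751)/(1 + 0.6984×0.7751) = 0.9559927
γ = 1/√(1 − 0.9559927²) = 3.40843
K = (γ − 1)m₀c² = (3.40843 − 1) × 3727 = 2.40843 × 3727 = 8976 MeV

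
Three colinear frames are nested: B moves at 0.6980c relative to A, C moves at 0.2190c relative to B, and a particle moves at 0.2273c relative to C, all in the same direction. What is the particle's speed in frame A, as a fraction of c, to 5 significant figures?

u ≈ 0.86612c

Compose boost 2: (0.2190 + 0.6980)/(1 + 0.2190×0.6980) = 0.91700/1.152862 = 0.7954118
Compose boost 3: (0.2273 + 0.7954118)/(1 + 0.2273×0.7954118) = 1.022712/1.180797 = 0.86612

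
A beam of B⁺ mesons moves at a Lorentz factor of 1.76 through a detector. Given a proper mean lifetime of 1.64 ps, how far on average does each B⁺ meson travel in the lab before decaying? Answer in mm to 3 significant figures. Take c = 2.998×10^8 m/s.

d ≈ 0.712 mm

β = √(1 − 1/γ²) = √(1 − 1/1.76²) = 0.82290
Dilated lifetime: Δt = γτ₀ = 1.76 × 1.64 ps = 2.8864 ps
d = vΔt = 0.82290c × 2.8864 ps = 2.4671×10^8 m/s × 2.8864×10^-12 s = 0.712 mm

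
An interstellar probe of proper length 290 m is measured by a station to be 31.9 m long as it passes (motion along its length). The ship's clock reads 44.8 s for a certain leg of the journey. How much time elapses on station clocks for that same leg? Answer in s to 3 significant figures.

Δt ≈ 407 s

Length contraction ⇒ γ = L₀/L = 290/31.9 = 9.0909
Time dilation: Δt = γτ₀ = 9.0909 × 44.8 s = 407 s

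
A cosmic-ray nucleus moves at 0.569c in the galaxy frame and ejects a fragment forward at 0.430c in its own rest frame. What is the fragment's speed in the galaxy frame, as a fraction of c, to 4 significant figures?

Compose boost 2: (0.430 + 0.569)/(1 + 0.430×0.569) = 0.9990/1.24467 = 0.8026

u ≈ 0.8026c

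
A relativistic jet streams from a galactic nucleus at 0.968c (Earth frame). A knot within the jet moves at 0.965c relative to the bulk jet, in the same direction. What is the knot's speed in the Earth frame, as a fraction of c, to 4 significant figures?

Relativistic velocity addition: u = (u' + v)/(1 + u'v/c²)
= (0.965 + 0.968)/(1 + 0.965×0.968) = 1.933/1.93412 = 0.9994

u ≈ 0.9994c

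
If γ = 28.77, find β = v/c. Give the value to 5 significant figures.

β ≈ 0.99940

β = √(1 − 1/γ²) = √(1 − 1/28.77²) = √(0.9987919) = 0.99940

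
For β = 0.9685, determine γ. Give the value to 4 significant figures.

γ ≈ 4.016

γ = 1/√(1 − β²) = 1/√(1 − 0.9685²) = 1/√(0.0620077) = 4.016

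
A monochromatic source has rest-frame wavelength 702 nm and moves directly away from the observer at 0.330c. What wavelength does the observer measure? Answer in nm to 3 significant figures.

Relativistic Doppler: λ_obs = λ_src √((1+β)/(1−β))
= 702 × √(1.3300/0.67000) = 702 × 1.4089 = 989 nm

λ_obs ≈ 989 nm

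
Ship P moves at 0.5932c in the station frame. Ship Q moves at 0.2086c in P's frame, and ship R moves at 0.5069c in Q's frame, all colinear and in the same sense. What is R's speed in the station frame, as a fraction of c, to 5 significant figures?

u ≈ 0.89625c

Compose boost 2: (0.2086 + 0.5932)/(1 + 0.2086×0.5932) = 0.80180/1.123742 = 0.7135093
Compose boost 3: (0.5069 + 0.7135093)/(1 + 0.5069×0.7135093) = 1.220409/1.361678 = 0.89625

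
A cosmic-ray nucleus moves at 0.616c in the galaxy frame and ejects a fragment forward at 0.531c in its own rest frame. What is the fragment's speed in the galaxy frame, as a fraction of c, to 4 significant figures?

Compose boost 2: (0.531 + 0.616)/(1 + 0.531×0.616) = 1.147/1.32710 = 0.8643

u ≈ 0.8643c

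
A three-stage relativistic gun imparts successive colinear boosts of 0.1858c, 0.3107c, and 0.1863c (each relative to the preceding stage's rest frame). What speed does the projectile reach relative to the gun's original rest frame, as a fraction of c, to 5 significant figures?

Compose boost 2: (0.3107 + 0.1858)/(1 + 0.3107×0.1858) = 0.49650/1.057728 = 0.4694023
Compose boost 3: (0.1863 + 0.4694023)/(1 + 0.1863×0.4694023) = 0.6557023/1.087450 = 0.60297

u ≈ 0.60297c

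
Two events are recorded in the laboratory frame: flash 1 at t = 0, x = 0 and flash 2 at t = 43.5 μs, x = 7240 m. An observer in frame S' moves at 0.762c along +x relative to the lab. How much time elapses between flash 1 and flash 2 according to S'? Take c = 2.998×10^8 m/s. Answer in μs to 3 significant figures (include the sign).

Δt' ≈ 38.8 μs

γ = 1/√(1 − 0.762²) = 1.5442
Δt' = γ(Δt − vΔx/c²) = 1.5442 × (43.5 μs − 0.762×7240 m / (2.998×10^8 m/s))
= 1.5442 × (25.098 μs) = 38.8 μs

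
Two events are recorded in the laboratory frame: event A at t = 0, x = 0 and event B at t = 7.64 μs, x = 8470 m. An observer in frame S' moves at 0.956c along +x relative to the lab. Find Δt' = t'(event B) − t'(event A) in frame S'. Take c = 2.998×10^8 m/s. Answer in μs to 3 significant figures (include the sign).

Δt' ≈ -66.0 μs

γ = 1/√(1 − 0.956²) = 3.4087
Δt' = γ(Δt − vΔx/c²) = 3.4087 × (7.64 μs − 0.956×8470 m / (2.998×10^8 m/s))
= 3.4087 × (-19.369 μs) = -66.0 μs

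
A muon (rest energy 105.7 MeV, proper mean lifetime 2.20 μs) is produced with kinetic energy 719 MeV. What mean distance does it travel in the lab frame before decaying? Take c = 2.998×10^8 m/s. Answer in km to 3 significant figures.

γ = 1 + K/(m₀c²) = 1 + 719/105.7 = 7.8023
β = √(1 − 1/γ²) = 0.99175
Dilated lifetime: γτ₀ = 7.8023 × 2.20 μs = 17.165 μs
d = βc·γτ₀ = 0.99175 × (2.998×10^8 m/s) × 1.7165×10^-5 s = 5.10 km

d ≈ 5.10 km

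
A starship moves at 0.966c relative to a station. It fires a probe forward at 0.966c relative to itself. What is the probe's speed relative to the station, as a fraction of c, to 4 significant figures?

Relativistic velocity addition: u = (u' + v)/(1 + u'v/c²)
= (0.966 + 0.966)/(1 + 0.966×0.966) = 1.932/1.93316 = 0.9994

u ≈ 0.9994c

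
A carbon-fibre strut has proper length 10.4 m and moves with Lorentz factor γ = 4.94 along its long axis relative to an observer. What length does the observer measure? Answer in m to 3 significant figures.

L ≈ 2.11 m

γ = 4.94 (given)
Length contraction: L = L₀/γ = 10.4/4.94 = 2.11 m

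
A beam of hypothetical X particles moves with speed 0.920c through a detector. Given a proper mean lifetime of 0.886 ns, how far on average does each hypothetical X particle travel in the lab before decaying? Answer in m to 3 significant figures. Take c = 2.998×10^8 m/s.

d ≈ 0.624 m

γ = 1/√(1 − 0.920²) = 2.5516
Dilated lifetime: Δt = γτ₀ = 2.5516 × 0.886 ns = 2.2607 ns
d = vΔt = 0.920c × 2.2607 ns = 2.7582×10^8 m/s × 2.2607×10^-9 s = 0.624 m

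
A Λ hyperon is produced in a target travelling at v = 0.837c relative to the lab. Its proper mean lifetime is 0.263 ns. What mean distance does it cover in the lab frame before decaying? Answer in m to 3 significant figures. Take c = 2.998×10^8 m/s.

γ = 1/√(1 − 0.837²) = 1.8275
Dilated lifetime: Δt = γτ₀ = 1.8275 × 0.263 ns = 0.48063 ns
d = vΔt = 0.837c × 0.48063 ns = 2.5093×10^8 m/s × 4.8063×10^-10 s = 0.121 m

d ≈ 0.121 m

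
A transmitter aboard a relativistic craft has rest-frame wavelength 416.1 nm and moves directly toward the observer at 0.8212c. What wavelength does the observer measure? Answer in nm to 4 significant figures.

λ_obs ≈ 130.4 nm

Relativistic Doppler: λ_obs = λ_src √((1−β)/(1+β))
= 416.1 × √(0.178800/1.82120) = 416.1 × 0.313332 = 130.4 nm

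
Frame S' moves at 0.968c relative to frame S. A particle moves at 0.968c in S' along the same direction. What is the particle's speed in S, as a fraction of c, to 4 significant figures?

Relativistic velocity addition: u = (u' + v)/(1 + u'v/c²)
= (0.968 + 0.968)/(1 + 0.968×0.968) = 1.936/1.93702 = 0.9995

u ≈ 0.9995c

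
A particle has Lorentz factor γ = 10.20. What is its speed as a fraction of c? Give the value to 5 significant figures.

β = √(1 − 1/γ²) = √(1 − 1/10.20²) = √(0.9903883) = 0.99518

β ≈ 0.99518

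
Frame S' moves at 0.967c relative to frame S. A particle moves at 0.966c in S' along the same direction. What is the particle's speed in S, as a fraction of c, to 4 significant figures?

Relativistic velocity addition: u = (u' + v)/(1 + u'v/c²)
= (0.966 + 0.967)/(1 + 0.966×0.967) = 1.933/1.93412 = 0.9994

u ≈ 0.9994c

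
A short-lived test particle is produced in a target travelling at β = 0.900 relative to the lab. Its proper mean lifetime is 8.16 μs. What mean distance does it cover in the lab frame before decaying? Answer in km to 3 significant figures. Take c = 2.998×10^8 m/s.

γ = 1/√(1 − 0.900²) = 2.2942
Dilated lifetime: Δt = γτ₀ = 2.2942 × 8.16 μs = 18.720 μs
d = vΔt = 0.900c × 18.720 μs = 2.6982×10^8 m/s × 1.8720×10^-5 s = 5.05 km

d ≈ 5.05 km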